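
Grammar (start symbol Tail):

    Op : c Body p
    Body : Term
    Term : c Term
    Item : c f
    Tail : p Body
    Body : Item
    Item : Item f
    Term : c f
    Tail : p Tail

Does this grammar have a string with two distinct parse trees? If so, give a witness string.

Ambiguous

Witness: p c f

Derivation 1: Tail ⇒ p Body ⇒ p Term ⇒ p c f
Derivation 2: Tail ⇒ p Body ⇒ p Item ⇒ p c f

Two distinct leftmost derivations for the same string.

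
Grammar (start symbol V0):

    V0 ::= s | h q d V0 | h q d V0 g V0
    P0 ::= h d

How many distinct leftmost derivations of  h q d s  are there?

1

Parse trees for h q d s:
  [V0 h q d [V0 s]]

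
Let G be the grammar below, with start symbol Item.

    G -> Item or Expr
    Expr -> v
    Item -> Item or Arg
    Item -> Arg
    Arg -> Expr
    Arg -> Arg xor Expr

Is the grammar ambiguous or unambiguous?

Only Item, Arg, Expr are reachable from Item; ignoring the rest: Item → Item or Arg | Arg  ;  Arg → Arg xor Expr | Expr  — a left-associative chain with Expr at the bottom. Each string factors uniquely by precedence.

Unambiguous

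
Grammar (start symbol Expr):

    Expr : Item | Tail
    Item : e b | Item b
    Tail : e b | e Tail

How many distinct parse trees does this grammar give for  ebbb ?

1

Parse trees for ebbb:
  [Expr [Item [Item [Item e b] b] b]]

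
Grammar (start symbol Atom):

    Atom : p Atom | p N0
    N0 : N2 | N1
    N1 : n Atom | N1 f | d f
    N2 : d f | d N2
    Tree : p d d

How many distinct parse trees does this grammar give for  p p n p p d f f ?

3

Parse trees for p p n p p d f f:
  [Atom p [Atom p [N0 [N1 n [Atom p [Atom p [N0 [N1 [N1 d f] f]]]]]]]]
  [Atom p [Atom p [N0 [N1 [N1 n [Atom p [Atom p [N0 [N2 d f]]]]] f]]]]
  [Atom p [Atom p [N0 [N1 [N1 n [Atom p [Atom p [N0 [N1 d f]]]]] f]]]]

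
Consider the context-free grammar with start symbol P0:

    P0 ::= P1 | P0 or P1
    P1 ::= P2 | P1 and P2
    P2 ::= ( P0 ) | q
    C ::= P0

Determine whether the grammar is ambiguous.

(C is unreachable from P0, so its rules don't affect L(P0).) The grammar is stratified — P0 handles 'or' (left-recursive), P1 handles 'and', P2 atoms. Each operator has a fixed associativity and precedence level, so every string has one parse.

Unambiguous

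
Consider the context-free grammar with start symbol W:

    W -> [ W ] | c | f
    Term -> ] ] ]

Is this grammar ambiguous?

Unambiguous

Only W is reachable from W; ignoring the rest: L(W) is { openⁿ atom closeⁿ : n ≥ 0 }. The bracket depth fixes n, and the derivation is forced at every step.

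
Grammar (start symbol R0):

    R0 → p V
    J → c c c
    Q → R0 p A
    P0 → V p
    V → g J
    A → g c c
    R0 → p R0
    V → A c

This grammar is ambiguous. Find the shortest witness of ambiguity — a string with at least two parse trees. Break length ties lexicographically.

length 5: p g c c c has 2 parse trees

Two derivations of p g c c c:
  R0 ⇒ p V ⇒ p g J ⇒ p g c c c
  R0 ⇒ p V ⇒ p A c ⇒ p g c c c

p g c c c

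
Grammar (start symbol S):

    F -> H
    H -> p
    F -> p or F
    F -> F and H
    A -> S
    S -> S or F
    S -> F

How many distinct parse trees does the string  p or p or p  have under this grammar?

4

Parse trees for p or p or p:
  [S [S [F [H p]]] or [F p or [F [H p]]]]
  [S [S [S [F [H p]]] or [F [H p]]] or [F [H p]]]
  [S [S [F p or [F [H p]]]] or [F [H p]]]
  [S [F p or [F p or [F [H p]]]]]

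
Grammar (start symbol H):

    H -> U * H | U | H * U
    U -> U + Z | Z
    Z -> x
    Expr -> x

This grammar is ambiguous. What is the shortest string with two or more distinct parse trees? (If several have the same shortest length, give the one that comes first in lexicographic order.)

length 1: no string has ≥2 trees
length 3: x * x has 2 parse trees

Two derivations of x * x:
  H ⇒ U * H ⇒ Z * H ⇒ x * H ⇒ x * U ⇒ x * Z ⇒ x * x
  H ⇒ H * U ⇒ U * U ⇒ Z * U ⇒ x * U ⇒ x * Z ⇒ x * x

x * x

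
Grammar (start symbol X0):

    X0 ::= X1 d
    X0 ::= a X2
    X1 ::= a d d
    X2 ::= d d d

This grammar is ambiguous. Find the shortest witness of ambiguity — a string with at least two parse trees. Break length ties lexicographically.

length 4: a d d d has 2 parse trees

Two derivations of a d d d:
  X0 ⇒ X1 d ⇒ a d d d
  X0 ⇒ a X2 ⇒ a d d d

a d d d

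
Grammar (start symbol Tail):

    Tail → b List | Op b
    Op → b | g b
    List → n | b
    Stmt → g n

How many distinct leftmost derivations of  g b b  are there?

Parse trees for g b b:
  [Tail [Op g b] b]

1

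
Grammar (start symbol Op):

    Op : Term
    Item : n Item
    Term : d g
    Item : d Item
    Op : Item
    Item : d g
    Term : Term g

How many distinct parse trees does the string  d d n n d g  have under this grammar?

1

Parse trees for d d n n d g:
  [Op [Item d [Item d [Item n [Item n [Item d g]]]]]]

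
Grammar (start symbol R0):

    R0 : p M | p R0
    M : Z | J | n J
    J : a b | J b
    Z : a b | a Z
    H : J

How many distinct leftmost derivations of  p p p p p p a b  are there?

2

Parse trees for p p p p p p a b:
  [R0 p [R0 p [R0 p [R0 p [R0 p [R0 p [M [Z a b]]]]]]]]
  [R0 p [R0 p [R0 p [R0 p [R0 p [R0 p [M [J a b]]]]]]]]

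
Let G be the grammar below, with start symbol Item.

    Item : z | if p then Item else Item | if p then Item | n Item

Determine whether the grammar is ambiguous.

Witness: if p then if p then z else z

Derivation 1: Item ⇒ if p then Item else Item ⇒ if p then if p then Item else Item ⇒ if p then if p then z else Item ⇒ if p then if p then z else z
Derivation 2: Item ⇒ if p then Item ⇒ if p then if p then Item else Item ⇒ if p then if p then z else Item ⇒ if p then if p then z else z

Two distinct leftmost derivations for the same string.

Ambiguous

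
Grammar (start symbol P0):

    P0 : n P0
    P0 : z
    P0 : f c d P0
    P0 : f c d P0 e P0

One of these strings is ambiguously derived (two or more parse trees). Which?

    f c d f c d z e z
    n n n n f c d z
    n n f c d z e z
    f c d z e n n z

f c d f c d z e z: 2 trees
n n n n f c d z: 1 tree
n n f c d z e z: 1 tree
f c d z e n n z: 1 tree

f c d f c d z e z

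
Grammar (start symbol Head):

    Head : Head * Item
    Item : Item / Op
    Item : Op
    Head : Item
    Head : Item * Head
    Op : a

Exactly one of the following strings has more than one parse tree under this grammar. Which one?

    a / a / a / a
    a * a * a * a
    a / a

a / a / a / a: 1 tree
a * a * a * a: 8 trees
a / a: 1 tree

a * a * a * a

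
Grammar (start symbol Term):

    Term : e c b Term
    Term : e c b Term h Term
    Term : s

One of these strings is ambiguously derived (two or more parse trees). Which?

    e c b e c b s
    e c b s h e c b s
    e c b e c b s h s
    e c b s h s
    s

e c b e c b s h s

e c b e c b s: 1 tree
e c b s h e c b s: 1 tree
e c b e c b s h s: 2 trees
e c b s h s: 1 tree
s: 1 tree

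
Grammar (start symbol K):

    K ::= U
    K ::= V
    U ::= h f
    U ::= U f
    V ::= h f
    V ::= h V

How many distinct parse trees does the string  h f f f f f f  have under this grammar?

1

Parse trees for h f f f f f f:
  [K [U [U [U [U [U [U h f] f] f] f] f] f]]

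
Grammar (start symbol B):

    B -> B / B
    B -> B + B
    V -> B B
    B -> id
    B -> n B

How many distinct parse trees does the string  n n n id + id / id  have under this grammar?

Parse trees for n n n id + id / id (showing first 6 of 14):
  [B [B [B n [B n [B n [B id]]]] + [B id]] / [B id]]
  [B [B n [B [B n [B n [B id]]] + [B id]]] / [B id]]
  [B [B n [B n [B [B n [B id]] + [B id]]]] / [B id]]
  [B [B n [B n [B n [B [B id] + [B id]]]]] / [B id]]
  [B [B n [B n [B n [B id]]]] + [B [B id] / [B id]]]
  [B n [B [B [B n [B n [B id]]] + [B id]] / [B id]]]

14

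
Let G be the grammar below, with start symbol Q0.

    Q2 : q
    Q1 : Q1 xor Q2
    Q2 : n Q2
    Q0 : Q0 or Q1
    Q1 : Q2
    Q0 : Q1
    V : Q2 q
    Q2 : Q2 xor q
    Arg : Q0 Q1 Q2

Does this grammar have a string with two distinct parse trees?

Witness: q xor q

Derivation 1: Q0 ⇒ Q1 ⇒ Q1 xor Q2 ⇒ Q2 xor Q2 ⇒ q xor Q2 ⇒ q xor q
Derivation 2: Q0 ⇒ Q1 ⇒ Q2 ⇒ Q2 xor q ⇒ q xor q

Two distinct leftmost derivations for the same string.

Ambiguous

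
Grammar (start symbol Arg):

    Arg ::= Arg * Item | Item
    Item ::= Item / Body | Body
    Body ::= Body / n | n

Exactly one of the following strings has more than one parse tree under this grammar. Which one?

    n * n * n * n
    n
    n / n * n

n / n * n

n * n * n * n: 1 tree
n: 1 tree
n / n * n: 2 trees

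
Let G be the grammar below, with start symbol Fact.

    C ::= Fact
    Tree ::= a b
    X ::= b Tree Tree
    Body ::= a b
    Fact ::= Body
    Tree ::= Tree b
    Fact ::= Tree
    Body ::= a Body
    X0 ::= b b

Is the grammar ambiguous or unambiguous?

Ambiguous

Witness: a b

Derivation 1: Fact ⇒ Body ⇒ a b
Derivation 2: Fact ⇒ Tree ⇒ a b

Two distinct leftmost derivations for the same string.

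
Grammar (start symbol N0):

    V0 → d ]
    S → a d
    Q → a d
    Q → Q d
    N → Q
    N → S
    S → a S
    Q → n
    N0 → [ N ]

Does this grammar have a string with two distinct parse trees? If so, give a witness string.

Ambiguous

Witness: [ a d ]

Derivation 1: N0 ⇒ [ N ] ⇒ [ Q ] ⇒ [ a d ]
Derivation 2: N0 ⇒ [ N ] ⇒ [ S ] ⇒ [ a d ]

Two distinct leftmost derivations for the same string.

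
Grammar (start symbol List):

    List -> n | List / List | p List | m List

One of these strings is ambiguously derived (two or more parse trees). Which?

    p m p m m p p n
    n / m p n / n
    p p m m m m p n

n / m p n / n

p m p m m p p n: 1 tree
n / m p n / n: 4 trees
p p m m m m p n: 1 tree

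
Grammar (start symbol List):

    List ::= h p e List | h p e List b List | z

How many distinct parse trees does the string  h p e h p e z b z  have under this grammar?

2

Parse trees for h p e h p e z b z:
  [List h p e [List h p e [List z] b [List z]]]
  [List h p e [List h p e [List z]] b [List z]]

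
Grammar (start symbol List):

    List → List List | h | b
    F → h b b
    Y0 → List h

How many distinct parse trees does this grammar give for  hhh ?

2

Parse trees for hhh:
  [List [List h] [List [List h] [List h]]]
  [List [List [List h] [List h]] [List h]]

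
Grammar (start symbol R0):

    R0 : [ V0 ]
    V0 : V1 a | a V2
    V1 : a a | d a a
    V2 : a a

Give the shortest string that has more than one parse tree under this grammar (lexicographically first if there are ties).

[ a a a ]

length 5: [ a a a ] has 2 parse trees

Two derivations of [ a a a ]:
  R0 ⇒ [ V0 ] ⇒ [ V1 a ] ⇒ [ a a a ]
  R0 ⇒ [ V0 ] ⇒ [ a V2 ] ⇒ [ a a a ]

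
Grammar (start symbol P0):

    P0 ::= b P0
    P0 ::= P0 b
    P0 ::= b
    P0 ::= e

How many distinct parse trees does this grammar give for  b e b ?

Parse trees for b e b:
  [P0 b [P0 [P0 e] b]]
  [P0 [P0 b [P0 e]] b]

2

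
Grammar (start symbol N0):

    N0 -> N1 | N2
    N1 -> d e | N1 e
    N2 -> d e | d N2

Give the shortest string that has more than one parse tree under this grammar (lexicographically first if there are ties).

length 2: d e has 2 parse trees

Two derivations of d e:
  N0 ⇒ N1 ⇒ d e
  N0 ⇒ N2 ⇒ d e

d e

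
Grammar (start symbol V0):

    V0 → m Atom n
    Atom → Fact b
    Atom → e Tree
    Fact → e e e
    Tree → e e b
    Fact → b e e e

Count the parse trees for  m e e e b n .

2

Parse trees for m e e e b n:
  [V0 m [Atom [Fact e e e] b] n]
  [V0 m [Atom e [Tree e e b]] n]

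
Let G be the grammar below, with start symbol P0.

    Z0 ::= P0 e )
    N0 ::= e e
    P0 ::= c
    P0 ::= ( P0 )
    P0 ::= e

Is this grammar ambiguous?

Unambiguous

Only P0 is reachable from P0; ignoring the rest: Each string is a nest of matched brackets around a single atom. An opening bracket forces the recursive rule; an atom forces the base rule.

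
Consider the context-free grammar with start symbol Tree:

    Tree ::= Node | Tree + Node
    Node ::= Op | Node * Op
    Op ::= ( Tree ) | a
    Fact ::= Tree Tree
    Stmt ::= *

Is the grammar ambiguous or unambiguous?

Only Tree, Node, Op are reachable from Tree; ignoring the rest: The grammar is stratified — Tree handles '+' (left-recursive), Node handles '*', Op atoms. Each operator has a fixed associativity and precedence level, so every string has one parse.

Unambiguous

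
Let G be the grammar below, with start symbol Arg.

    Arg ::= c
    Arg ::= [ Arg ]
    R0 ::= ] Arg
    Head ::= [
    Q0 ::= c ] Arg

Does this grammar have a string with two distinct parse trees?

Only Arg is reachable from Arg; ignoring the rest: L(Arg) is { openⁿ atom closeⁿ : n ≥ 0 }. The bracket depth fixes n, and the derivation is forced at every step.

Unambiguous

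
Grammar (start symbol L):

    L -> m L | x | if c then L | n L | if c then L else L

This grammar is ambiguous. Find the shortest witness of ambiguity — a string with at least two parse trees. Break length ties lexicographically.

length 1: no string has ≥2 trees
length 2: no string has ≥2 trees
length 3: no string has ≥2 trees
length 4: no string has ≥2 trees
length 5: no string has ≥2 trees
length 6: no string has ≥2 trees
length 7: no string has ≥2 trees
length 8: no string has ≥2 trees
length 9: if c then if c then x else x has 2 parse trees

Two derivations of if c then if c then x else x:
  L ⇒ if c then L ⇒ if c then if c then L else L ⇒ if c then if c then x else L ⇒ if c then if c then x else x
  L ⇒ if c then L else L ⇒ if c then if c then L else L ⇒ if c then if c then x else L ⇒ if c then if c then x else x

if c then if c then x else x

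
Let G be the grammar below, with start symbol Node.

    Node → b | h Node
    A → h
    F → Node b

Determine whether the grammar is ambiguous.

Unambiguous

(A, F are unreachable from Node, so their rules don't affect L(Node).) The reachable rules are right-linear with at most one rule per (nonterminal, next-terminal) pair. Each input token forces the next rule, so parsing is deterministic.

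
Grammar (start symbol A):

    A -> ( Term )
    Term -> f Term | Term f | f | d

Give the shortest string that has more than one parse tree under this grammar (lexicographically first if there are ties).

( f f )

length 3: no string has ≥2 trees
length 4: ( f f ) has 2 parse trees

Two derivations of ( f f ):
  A ⇒ ( Term ) ⇒ ( f Term ) ⇒ ( f f )
  A ⇒ ( Term ) ⇒ ( Term f ) ⇒ ( f f )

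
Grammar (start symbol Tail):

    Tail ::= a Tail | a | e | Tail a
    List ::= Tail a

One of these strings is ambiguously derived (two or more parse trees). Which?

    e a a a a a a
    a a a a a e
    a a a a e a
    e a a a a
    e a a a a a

a a a a e a

e a a a a a a: 1 tree
a a a a a e: 1 tree
a a a a e a: 5 trees
e a a a a: 1 tree
e a a a a a: 1 tree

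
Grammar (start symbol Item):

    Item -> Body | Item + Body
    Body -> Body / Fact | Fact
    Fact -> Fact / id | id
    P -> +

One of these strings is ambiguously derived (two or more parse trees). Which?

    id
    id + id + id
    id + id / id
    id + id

id: 1 tree
id + id + id: 1 tree
id + id / id: 2 trees
id + id: 1 tree

id + id / id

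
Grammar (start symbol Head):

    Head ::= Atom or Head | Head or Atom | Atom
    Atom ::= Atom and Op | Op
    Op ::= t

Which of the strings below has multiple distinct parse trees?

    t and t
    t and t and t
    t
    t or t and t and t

t and t: 1 tree
t and t and t: 1 tree
t: 1 tree
t or t and t and t: 2 trees

t or t and t and t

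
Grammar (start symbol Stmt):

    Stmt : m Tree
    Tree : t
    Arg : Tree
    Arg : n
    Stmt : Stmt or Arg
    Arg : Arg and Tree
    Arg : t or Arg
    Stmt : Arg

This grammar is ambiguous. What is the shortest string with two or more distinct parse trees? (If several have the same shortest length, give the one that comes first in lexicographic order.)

t or n

length 1: no string has ≥2 trees
length 2: no string has ≥2 trees
length 3: t or n has 2 parse trees

Two derivations of t or n:
  Stmt ⇒ Stmt or Arg ⇒ Arg or Arg ⇒ Tree or Arg ⇒ t or Arg ⇒ t or n
  Stmt ⇒ Arg ⇒ t or Arg ⇒ t or n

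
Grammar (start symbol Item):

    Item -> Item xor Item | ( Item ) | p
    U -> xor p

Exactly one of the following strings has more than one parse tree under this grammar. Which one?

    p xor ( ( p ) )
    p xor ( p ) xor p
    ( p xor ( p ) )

p xor ( ( p ) ): 1 tree
p xor ( p ) xor p: 2 trees
( p xor ( p ) ): 1 tree

p xor ( p ) xor p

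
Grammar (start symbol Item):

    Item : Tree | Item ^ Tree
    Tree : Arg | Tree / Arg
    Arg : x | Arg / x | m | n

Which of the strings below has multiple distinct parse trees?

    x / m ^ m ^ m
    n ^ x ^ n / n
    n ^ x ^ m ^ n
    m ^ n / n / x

x / m ^ m ^ m: 1 tree
n ^ x ^ n / n: 1 tree
n ^ x ^ m ^ n: 1 tree
m ^ n / n / x: 2 trees

m ^ n / n / x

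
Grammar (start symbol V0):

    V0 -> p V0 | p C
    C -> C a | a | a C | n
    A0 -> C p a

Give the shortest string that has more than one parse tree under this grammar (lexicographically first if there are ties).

length 2: no string has ≥2 trees
length 3: p a a has 2 parse trees

Two derivations of p a a:
  V0 ⇒ p C ⇒ p C a ⇒ p a a
  V0 ⇒ p C ⇒ p a C ⇒ p a a

p a a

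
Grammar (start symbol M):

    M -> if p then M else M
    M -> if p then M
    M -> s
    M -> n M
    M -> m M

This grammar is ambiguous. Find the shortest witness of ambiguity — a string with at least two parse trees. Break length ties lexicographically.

if p then if p then s else s

length 1: no string has ≥2 trees
length 2: no string has ≥2 trees
length 3: no string has ≥2 trees
length 4: no string has ≥2 trees
length 5: no string has ≥2 trees
length 6: no string has ≥2 trees
length 7: no string has ≥2 trees
length 8: no string has ≥2 trees
length 9: if p then if p then s else s has 2 parse trees

Two derivations of if p then if p then s else s:
  M ⇒ if p then M else M ⇒ if p then if p then M else M ⇒ if p then if p then s else M ⇒ if p then if p then s else s
  M ⇒ if p then M ⇒ if p then if p then M else M ⇒ if p then if p then s else M ⇒ if p then if p then s else s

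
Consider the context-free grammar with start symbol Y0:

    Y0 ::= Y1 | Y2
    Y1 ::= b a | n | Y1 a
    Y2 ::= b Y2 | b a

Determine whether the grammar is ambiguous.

Witness: b a

Derivation 1: Y0 ⇒ Y1 ⇒ b a
Derivation 2: Y0 ⇒ Y2 ⇒ b a

Two distinct leftmost derivations for the same string.

Ambiguous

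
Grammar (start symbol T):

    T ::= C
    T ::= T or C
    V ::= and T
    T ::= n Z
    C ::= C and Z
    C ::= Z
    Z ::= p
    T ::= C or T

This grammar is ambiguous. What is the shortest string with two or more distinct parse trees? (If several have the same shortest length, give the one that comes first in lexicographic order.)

length 1: no string has ≥2 trees
length 2: no string has ≥2 trees
length 3: p or p has 2 parse trees

Two derivations of p or p:
  T ⇒ T or C ⇒ C or C ⇒ Z or C ⇒ p or C ⇒ p or Z ⇒ p or p
  T ⇒ C or T ⇒ Z or T ⇒ p or T ⇒ p or C ⇒ p or Z ⇒ p or p

p or p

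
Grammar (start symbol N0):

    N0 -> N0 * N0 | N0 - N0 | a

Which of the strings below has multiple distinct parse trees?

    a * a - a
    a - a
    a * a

a * a - a

a * a - a: 2 trees
a - a: 1 tree
a * a: 1 tree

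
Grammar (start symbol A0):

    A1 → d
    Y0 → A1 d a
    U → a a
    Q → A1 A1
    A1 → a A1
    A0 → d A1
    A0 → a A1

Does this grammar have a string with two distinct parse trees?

Unambiguous

(U, Q, Y0 are unreachable from A0, so their rules don't affect L(A0).) The reachable rules are right-linear with at most one rule per (nonterminal, next-terminal) pair. Each input token forces the next rule, so parsing is deterministic.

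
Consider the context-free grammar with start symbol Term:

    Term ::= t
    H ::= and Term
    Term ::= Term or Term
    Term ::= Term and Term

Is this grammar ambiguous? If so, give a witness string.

Witness: t and t and t

Derivation 1: Term ⇒ Term and Term ⇒ t and Term ⇒ t and Term and Term ⇒ t and t and Term ⇒ t and t and t
Derivation 2: Term ⇒ Term and Term ⇒ Term and Term and Term ⇒ t and Term and Term ⇒ t and t and Term ⇒ t and t and t

Two distinct leftmost derivations for the same string.

Ambiguous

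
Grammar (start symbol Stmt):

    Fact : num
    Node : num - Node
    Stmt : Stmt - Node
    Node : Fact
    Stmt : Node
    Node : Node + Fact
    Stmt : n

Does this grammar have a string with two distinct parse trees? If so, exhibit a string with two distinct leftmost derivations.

Ambiguous

Witness: num - num

Derivation 1: Stmt ⇒ Stmt - Node ⇒ Node - Node ⇒ Fact - Node ⇒ num - Node ⇒ num - Fact ⇒ num - num
Derivation 2: Stmt ⇒ Node ⇒ num - Node ⇒ num - Fact ⇒ num - num

Two distinct leftmost derivations for the same string.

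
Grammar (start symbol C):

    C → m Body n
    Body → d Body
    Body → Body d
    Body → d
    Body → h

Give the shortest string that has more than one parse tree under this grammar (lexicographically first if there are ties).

m d d n

length 3: no string has ≥2 trees
length 4: m d d n has 2 parse trees

Two derivations of m d d n:
  C ⇒ m Body n ⇒ m d Body n ⇒ m d d n
  C ⇒ m Body n ⇒ m Body d n ⇒ m d d n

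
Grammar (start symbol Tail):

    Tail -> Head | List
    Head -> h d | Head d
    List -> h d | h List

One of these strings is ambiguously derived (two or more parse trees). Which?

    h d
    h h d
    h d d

h d: 2 trees
h h d: 1 tree
h d d: 1 tree

h d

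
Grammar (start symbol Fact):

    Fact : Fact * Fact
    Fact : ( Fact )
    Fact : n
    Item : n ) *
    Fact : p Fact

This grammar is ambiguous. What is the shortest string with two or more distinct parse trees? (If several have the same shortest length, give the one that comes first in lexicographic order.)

length 1: no string has ≥2 trees
length 2: no string has ≥2 trees
length 3: no string has ≥2 trees
length 4: p n * n has 2 parse trees

Two derivations of p n * n:
  Fact ⇒ Fact * Fact ⇒ p Fact * Fact ⇒ p n * Fact ⇒ p n * n
  Fact ⇒ p Fact ⇒ p Fact * Fact ⇒ p n * Fact ⇒ p n * n

p n * n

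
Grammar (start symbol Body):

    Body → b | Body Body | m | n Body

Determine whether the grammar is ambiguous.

Witness: b b b

Derivation 1: Body ⇒ Body Body ⇒ b Body ⇒ b Body Body ⇒ b b Body ⇒ b b b
Derivation 2: Body ⇒ Body Body ⇒ Body Body Body ⇒ b Body Body ⇒ b b Body ⇒ b b b

Two distinct leftmost derivations for the same string.

Ambiguous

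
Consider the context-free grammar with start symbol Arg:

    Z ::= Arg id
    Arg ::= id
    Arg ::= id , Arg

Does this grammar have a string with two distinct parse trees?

(Z is unreachable from Arg, so its rules don't affect L(Arg).) The reachable grammar is A → atom sep A | atom. Each atom is followed by either the separator (recurse) or end-of-string (stop) — no choice point.

Unambiguous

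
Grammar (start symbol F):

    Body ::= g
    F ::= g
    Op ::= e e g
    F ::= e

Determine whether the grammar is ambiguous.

Unambiguous

Only F is reachable from F; ignoring the rest: Each reachable nonterminal has at most one production per leading terminal, and all productions are right-linear; the derivation is determined token-by-token.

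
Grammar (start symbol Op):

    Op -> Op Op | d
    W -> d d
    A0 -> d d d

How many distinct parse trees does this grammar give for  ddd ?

Parse trees for ddd:
  [Op [Op d] [Op [Op d] [Op d]]]
  [Op [Op [Op d] [Op d]] [Op d]]

2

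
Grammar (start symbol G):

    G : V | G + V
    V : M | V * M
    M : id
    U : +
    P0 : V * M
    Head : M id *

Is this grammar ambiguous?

Unambiguous

Only G, V, M are reachable from G; ignoring the rest: This is a standard precedence ladder (G over V over M), with each level left-recursive on its own operator ('+' at G, '*' at V). That structure is LR(1), hence unambiguous.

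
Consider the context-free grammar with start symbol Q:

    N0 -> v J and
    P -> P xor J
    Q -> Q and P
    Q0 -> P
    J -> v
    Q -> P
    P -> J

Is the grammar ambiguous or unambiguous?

Only Q, P, J are reachable from Q; ignoring the rest: Q → Q and P | P  ;  P → P xor J | J  — a left-associative chain with J at the bottom. Each string factors uniquely by precedence.

Unambiguous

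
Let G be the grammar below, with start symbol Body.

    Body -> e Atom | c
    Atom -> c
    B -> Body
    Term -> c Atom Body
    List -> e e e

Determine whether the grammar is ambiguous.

Unambiguous

Only Body, Atom are reachable from Body; ignoring the rest: Restricted to the reachable nonterminals, every rule has the form A → t or A → t B, and no two rules for the same A share a first terminal. The grammar encodes a DFA — one run per string.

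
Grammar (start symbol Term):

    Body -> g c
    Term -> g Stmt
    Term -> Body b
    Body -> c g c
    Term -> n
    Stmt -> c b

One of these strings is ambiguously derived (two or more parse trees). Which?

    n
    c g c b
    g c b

g c b

n: 1 tree
c g c b: 1 tree
g c b: 2 trees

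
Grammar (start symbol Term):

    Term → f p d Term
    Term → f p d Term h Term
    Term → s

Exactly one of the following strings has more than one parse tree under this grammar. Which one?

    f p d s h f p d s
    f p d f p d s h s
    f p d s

f p d s h f p d s: 1 tree
f p d f p d s h s: 2 trees
f p d s: 1 tree

f p d f p d s h s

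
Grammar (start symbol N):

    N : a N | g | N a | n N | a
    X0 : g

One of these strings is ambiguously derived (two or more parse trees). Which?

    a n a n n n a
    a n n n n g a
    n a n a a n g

a n a n n n a: 1 tree
a n n n n g a: 6 trees
n a n a a n g: 1 tree

a n n n n g a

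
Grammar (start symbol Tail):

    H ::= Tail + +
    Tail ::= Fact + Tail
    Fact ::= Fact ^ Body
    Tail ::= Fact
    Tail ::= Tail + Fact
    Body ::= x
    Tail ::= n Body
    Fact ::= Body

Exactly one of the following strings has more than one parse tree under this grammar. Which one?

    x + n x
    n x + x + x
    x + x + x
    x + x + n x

x + x + x

x + n x: 1 tree
n x + x + x: 1 tree
x + x + x: 4 trees
x + x + n x: 1 tree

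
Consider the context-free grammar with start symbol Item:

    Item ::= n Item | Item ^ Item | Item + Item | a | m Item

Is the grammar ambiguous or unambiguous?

Ambiguous

Witness: m a + a

Derivation 1: Item ⇒ Item + Item ⇒ m Item + Item ⇒ m a + Item ⇒ m a + a
Derivation 2: Item ⇒ m Item ⇒ m Item + Item ⇒ m a + Item ⇒ m a + a

Two distinct leftmost derivations for the same string.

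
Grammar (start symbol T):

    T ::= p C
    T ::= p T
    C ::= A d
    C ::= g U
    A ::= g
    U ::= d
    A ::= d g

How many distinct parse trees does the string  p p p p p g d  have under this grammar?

2

Parse trees for p p p p p g d:
  [T p [T p [T p [T p [T p [C [A g] d]]]]]]
  [T p [T p [T p [T p [T p [C g [U d]]]]]]]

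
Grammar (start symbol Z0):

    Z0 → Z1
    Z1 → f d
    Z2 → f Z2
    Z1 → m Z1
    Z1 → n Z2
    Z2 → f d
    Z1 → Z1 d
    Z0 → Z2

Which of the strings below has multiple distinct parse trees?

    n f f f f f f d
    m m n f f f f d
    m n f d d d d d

m n f d d d d d

n f f f f f f d: 1 tree
m m n f f f f d: 1 tree
m n f d d d d d: 5 trees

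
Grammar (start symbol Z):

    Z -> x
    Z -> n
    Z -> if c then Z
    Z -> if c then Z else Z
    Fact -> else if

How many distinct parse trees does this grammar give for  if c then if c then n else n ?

Parse trees for if c then if c then n else n:
  [Z if c then [Z if c then [Z n] else [Z n]]]
  [Z if c then [Z if c then [Z n]] else [Z n]]

2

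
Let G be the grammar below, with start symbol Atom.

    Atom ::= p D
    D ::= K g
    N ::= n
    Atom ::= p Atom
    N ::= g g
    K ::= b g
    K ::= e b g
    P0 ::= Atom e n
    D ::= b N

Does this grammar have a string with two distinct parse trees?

Witness: p b g g

Derivation 1: Atom ⇒ p D ⇒ p K g ⇒ p b g g
Derivation 2: Atom ⇒ p D ⇒ p b N ⇒ p b g g

Two distinct leftmost derivations for the same string.

Ambiguous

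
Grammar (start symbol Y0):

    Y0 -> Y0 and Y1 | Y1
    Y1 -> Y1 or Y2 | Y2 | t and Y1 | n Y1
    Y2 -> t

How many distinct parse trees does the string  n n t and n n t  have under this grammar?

Parse trees for n n t and n n t:
  [Y0 [Y0 [Y1 n [Y1 n [Y1 [Y2 t]]]]] and [Y1 n [Y1 n [Y1 [Y2 t]]]]]
  [Y0 [Y1 n [Y1 n [Y1 t and [Y1 n [Y1 n [Y1 [Y2 t]]]]]]]]

2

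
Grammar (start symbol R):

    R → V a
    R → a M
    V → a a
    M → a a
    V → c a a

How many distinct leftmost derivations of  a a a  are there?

Parse trees for a a a:
  [R [V a a] a]
  [R a [M a a]]

2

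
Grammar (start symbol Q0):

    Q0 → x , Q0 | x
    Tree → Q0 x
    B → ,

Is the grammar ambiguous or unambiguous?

Only Q0 is reachable from Q0; ignoring the rest: The reachable grammar is A → atom sep A | atom. Each atom is followed by either the separator (recurse) or end-of-string (stop) — no choice point.

Unambiguous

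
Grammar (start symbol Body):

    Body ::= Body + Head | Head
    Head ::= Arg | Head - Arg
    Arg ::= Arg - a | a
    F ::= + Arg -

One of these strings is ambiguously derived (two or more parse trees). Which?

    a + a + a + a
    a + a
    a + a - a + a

a + a - a + a

a + a + a + a: 1 tree
a + a: 1 tree
a + a - a + a: 2 trees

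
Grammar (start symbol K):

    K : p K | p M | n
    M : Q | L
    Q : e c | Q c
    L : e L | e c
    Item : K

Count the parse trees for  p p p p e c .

Parse trees for p p p p e c:
  [K p [K p [K p [K p [M [Q e c]]]]]]
  [K p [K p [K p [K p [M [L e c]]]]]]

2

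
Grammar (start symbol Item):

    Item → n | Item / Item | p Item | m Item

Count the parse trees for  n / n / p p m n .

2

Parse trees for n / n / p p m n:
  [Item [Item n] / [Item [Item n] / [Item p [Item p [Item m [Item n]]]]]]
  [Item [Item [Item n] / [Item n]] / [Item p [Item p [Item m [Item n]]]]]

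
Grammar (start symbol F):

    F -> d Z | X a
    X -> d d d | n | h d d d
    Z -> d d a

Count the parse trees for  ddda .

Parse trees for ddda:
  [F d [Z d d a]]
  [F [X d d d] a]

2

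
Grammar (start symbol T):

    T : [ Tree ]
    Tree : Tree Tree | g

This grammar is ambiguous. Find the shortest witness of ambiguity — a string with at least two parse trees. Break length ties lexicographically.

length 3: no string has ≥2 trees
length 4: no string has ≥2 trees
length 5: [ g g g ] has 2 parse trees

Two derivations of [ g g g ]:
  T ⇒ [ Tree ] ⇒ [ Tree Tree ] ⇒ [ Tree Tree Tree ] ⇒ [ g Tree Tree ] ⇒ [ g g Tree ] ⇒ [ g g g ]
  T ⇒ [ Tree ] ⇒ [ Tree Tree ] ⇒ [ g Tree ] ⇒ [ g Tree Tree ] ⇒ [ g g Tree ] ⇒ [ g g g ]

[ g g g ]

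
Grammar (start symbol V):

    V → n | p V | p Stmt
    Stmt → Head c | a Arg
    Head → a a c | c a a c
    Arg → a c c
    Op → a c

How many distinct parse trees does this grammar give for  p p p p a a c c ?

Parse trees for p p p p a a c c:
  [V p [V p [V p [V p [Stmt [Head a a c] c]]]]]
  [V p [V p [V p [V p [Stmt a [Arg a c c]]]]]]

2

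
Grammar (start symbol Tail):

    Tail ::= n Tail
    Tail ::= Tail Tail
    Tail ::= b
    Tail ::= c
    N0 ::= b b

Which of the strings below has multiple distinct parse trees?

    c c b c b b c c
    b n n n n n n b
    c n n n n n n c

c c b c b b c c

c c b c b b c c: 429 trees
b n n n n n n b: 1 tree
c n n n n n n c: 1 tree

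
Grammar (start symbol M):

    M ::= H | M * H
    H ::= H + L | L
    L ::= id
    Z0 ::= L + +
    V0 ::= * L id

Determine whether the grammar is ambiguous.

Unambiguous

(Z0, V0 are unreachable from M, so their rules don't affect L(M).) M → M * H | H  ;  H → H + L | L  — a left-associative chain with L at the bottom. Each string factors uniquely by precedence.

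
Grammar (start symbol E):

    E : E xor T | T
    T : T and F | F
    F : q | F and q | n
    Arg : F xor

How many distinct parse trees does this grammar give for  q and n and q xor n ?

Parse trees for q and n and q xor n:
  [E [E [T [T [F q]] and [F [F n] and q]]] xor [T [F n]]]
  [E [E [T [T [T [F q]] and [F n]] and [F q]]] xor [T [F n]]]

2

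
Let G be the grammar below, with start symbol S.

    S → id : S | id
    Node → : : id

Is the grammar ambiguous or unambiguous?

Unambiguous

Only S is reachable from S; ignoring the rest: Right-recursive list with a separator: after each atom, whether the separator follows determines the rule. One parse per string.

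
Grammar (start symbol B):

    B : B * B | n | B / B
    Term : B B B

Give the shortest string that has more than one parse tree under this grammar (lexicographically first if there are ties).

length 1: no string has ≥2 trees
length 3: no string has ≥2 trees
length 5: n * n * n has 2 parse trees

Two derivations of n * n * n:
  B ⇒ B * B ⇒ B * B * B ⇒ n * B * B ⇒ n * n * B ⇒ n * n * n
  B ⇒ B * B ⇒ n * B ⇒ n * B * B ⇒ n * n * B ⇒ n * n * n

n * n * n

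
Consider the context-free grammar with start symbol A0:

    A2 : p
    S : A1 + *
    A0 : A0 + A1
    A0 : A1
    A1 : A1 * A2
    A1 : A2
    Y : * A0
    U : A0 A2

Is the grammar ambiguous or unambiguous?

Unambiguous

Only A0, A1, A2 are reachable from A0; ignoring the rest: The grammar is stratified — A0 handles '+' (left-recursive), A1 handles '*', A2 atoms. Each operator has a fixed associativity and precedence level, so every string has one parse.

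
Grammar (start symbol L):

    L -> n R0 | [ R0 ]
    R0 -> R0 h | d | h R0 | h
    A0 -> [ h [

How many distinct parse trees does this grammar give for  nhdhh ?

Parse trees for nhdhh:
  [L n [R0 [R0 [R0 h [R0 d]] h] h]]
  [L n [R0 [R0 h [R0 [R0 d] h]] h]]
  [L n [R0 h [R0 [R0 [R0 d] h] h]]]

3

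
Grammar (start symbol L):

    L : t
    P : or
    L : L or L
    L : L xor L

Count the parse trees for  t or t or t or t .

5

Parse trees for t or t or t or t:
  [L [L t] or [L [L t] or [L [L t] or [L t]]]]
  [L [L t] or [L [L [L t] or [L t]] or [L t]]]
  [L [L [L t] or [L t]] or [L [L t] or [L t]]]
  [L [L [L t] or [L [L t] or [L t]]] or [L t]]
  [L [L [L [L t] or [L t]] or [L t]] or [L t]]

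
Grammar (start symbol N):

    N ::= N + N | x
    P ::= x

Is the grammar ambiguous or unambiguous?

Witness: x + x + x

Derivation 1: N ⇒ N + N ⇒ N + N + N ⇒ x + N + N ⇒ x + x + N ⇒ x + x + x
Derivation 2: N ⇒ N + N ⇒ x + N ⇒ x + N + N ⇒ x + x + N ⇒ x + x + x

Two distinct leftmost derivations for the same string.

Ambiguous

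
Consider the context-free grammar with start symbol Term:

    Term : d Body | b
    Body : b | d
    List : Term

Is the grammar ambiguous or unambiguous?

Only Term, Body are reachable from Term; ignoring the rest: Each reachable nonterminal has at most one production per leading terminal, and all productions are right-linear; the derivation is determined token-by-token.

Unambiguous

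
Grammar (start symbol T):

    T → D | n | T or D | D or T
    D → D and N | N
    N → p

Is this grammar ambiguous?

Ambiguous

Witness: p or p

Derivation 1: T ⇒ T or D ⇒ D or D ⇒ N or D ⇒ p or D ⇒ p or N ⇒ p or p
Derivation 2: T ⇒ D or T ⇒ N or T ⇒ p or T ⇒ p or D ⇒ p or N ⇒ p or p

Two distinct leftmost derivations for the same string.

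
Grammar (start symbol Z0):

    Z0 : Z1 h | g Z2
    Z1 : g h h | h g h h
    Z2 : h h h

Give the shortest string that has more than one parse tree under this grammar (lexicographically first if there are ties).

g h h h

length 4: g h h h has 2 parse trees

Two derivations of g h h h:
  Z0 ⇒ Z1 h ⇒ g h h h
  Z0 ⇒ g Z2 ⇒ g h h h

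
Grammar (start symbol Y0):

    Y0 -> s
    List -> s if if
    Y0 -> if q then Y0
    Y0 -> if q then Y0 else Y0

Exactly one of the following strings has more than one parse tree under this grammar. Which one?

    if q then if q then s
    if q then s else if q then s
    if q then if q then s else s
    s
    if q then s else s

if q then if q then s else s

if q then if q then s: 1 tree
if q then s else if q then s: 1 tree
if q then if q then s else s: 2 trees
s: 1 tree
if q then s else s: 1 tree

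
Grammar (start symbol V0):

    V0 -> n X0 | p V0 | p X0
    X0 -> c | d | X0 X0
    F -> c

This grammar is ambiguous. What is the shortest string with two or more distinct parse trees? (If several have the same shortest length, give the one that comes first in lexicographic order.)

n c c c

length 2: no string has ≥2 trees
length 3: no string has ≥2 trees
length 4: n c c c has 2 parse trees

Two derivations of n c c c:
  V0 ⇒ n X0 ⇒ n X0 X0 ⇒ n c X0 ⇒ n c X0 X0 ⇒ n c c X0 ⇒ n c c c
  V0 ⇒ n X0 ⇒ n X0 X0 ⇒ n X0 X0 X0 ⇒ n c X0 X0 ⇒ n c c X0 ⇒ n c c c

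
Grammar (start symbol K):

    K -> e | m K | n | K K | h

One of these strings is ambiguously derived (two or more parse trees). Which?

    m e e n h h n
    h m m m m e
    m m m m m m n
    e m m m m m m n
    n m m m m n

m e e n h h n

m e e n h h n: 132 trees
h m m m m e: 1 tree
m m m m m m n: 1 tree
e m m m m m m n: 1 tree
n m m m m n: 1 tree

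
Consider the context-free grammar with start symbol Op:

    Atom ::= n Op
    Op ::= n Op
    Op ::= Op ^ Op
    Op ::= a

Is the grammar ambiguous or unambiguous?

Ambiguous

Witness: n a ^ a

Derivation 1: Op ⇒ n Op ⇒ n Op ^ Op ⇒ n a ^ Op ⇒ n a ^ a
Derivation 2: Op ⇒ Op ^ Op ⇒ n Op ^ Op ⇒ n a ^ Op ⇒ n a ^ a

Two distinct leftmost derivations for the same string.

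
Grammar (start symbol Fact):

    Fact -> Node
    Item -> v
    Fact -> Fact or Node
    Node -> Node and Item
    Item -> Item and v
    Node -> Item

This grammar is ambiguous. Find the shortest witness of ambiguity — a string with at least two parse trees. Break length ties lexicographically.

length 1: no string has ≥2 trees
length 3: v and v has 2 parse trees

Two derivations of v and v:
  Fact ⇒ Node ⇒ Node and Item ⇒ Item and Item ⇒ v and Item ⇒ v and v
  Fact ⇒ Node ⇒ Item ⇒ Item and v ⇒ v and v

v and v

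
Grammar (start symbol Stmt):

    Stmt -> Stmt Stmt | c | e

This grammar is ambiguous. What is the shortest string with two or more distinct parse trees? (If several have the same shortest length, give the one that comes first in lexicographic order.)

length 1: no string has ≥2 trees
length 2: no string has ≥2 trees
length 3: c c c has 2 parse trees

Two derivations of c c c:
  Stmt ⇒ Stmt Stmt ⇒ Stmt Stmt Stmt ⇒ c Stmt Stmt ⇒ c c Stmt ⇒ c c c
  Stmt ⇒ Stmt Stmt ⇒ c Stmt ⇒ c Stmt Stmt ⇒ c c Stmt ⇒ c c c

c c c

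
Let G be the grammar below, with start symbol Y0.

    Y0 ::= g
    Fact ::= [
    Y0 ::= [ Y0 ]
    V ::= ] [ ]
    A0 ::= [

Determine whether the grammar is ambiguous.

Unambiguous

Only Y0 is reachable from Y0; ignoring the rest: L(Y0) is { openⁿ atom closeⁿ : n ≥ 0 }. The bracket depth fixes n, and the derivation is forced at every step.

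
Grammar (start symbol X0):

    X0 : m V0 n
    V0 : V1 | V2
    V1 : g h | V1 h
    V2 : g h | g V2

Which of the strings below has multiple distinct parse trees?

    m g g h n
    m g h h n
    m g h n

m g h n

m g g h n: 1 tree
m g h h n: 1 tree
m g h n: 2 trees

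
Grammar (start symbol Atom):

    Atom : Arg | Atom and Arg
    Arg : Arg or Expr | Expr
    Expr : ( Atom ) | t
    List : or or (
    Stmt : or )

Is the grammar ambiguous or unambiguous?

Unambiguous

Only Atom, Arg, Expr are reachable from Atom; ignoring the rest: This is a standard precedence ladder (Atom over Arg over Expr), with each level left-recursive on its own operator ('and' at Atom, 'or' at Arg). That structure is LR(1), hence unambiguous.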